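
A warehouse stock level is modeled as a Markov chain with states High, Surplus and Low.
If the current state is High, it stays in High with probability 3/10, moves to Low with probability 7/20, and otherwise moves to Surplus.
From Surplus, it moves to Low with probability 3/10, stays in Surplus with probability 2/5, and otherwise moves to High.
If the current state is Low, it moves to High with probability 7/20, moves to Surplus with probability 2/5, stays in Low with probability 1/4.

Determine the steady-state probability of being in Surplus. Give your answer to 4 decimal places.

Let the stationary distribution be π with π = πP and π_1 + π_2 + π_3 = 1.
π_1 = 0.3·π_1 + 0.3·π_2 + 0.35·π_3
π_2 = 0.35·π_1 + 0.4·π_2 + 0.4·π_3
Solving with the normalization constraint gives π = (0.3150, 0.3842, 0.3007).
So the stationary probability of Surplus is 0.3842.

0.3842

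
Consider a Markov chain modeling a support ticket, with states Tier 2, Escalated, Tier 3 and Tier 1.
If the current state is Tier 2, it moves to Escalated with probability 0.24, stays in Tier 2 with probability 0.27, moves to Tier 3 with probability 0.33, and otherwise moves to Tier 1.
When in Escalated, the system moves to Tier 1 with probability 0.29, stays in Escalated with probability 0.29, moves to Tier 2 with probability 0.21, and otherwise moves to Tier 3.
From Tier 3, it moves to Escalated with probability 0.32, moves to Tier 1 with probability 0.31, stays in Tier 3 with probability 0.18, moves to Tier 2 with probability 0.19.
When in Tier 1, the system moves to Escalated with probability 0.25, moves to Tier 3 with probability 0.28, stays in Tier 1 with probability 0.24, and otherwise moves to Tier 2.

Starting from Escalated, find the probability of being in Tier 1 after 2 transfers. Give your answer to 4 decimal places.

Propagate the distribution vector 2 transfers from Escalated.
After 0 transfers: (0.0000, 1.0000, 0.0000, 0.0000)
After 1 transfer: (0.2100, 0.2900, 0.2100, 0.2900)
After 2 transfers: (0.2242, 0.2742, 0.2492, 0.2524)
P(in Tier 1 after 2 transfers) = 0.2524

0.2524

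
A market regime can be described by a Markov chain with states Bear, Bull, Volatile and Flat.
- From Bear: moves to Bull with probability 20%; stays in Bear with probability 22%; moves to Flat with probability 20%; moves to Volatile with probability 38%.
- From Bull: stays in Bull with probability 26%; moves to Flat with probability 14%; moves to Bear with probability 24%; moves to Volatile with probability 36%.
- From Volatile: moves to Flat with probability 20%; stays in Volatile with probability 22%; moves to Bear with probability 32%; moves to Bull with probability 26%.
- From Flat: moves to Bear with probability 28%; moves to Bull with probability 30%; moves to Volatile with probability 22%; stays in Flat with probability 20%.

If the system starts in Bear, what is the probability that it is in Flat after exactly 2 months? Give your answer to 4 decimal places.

Propagate the distribution vector 2 months from Bear.
After 0 months: (1.0000, 0.0000, 0.0000, 0.0000)
After 1 month: (0.2200, 0.2000, 0.3800, 0.2000)
After 2 months: (0.2740, 0.2548, 0.2832, 0.1880)
P(in Flat after 2 months) = 0.1880

0.1880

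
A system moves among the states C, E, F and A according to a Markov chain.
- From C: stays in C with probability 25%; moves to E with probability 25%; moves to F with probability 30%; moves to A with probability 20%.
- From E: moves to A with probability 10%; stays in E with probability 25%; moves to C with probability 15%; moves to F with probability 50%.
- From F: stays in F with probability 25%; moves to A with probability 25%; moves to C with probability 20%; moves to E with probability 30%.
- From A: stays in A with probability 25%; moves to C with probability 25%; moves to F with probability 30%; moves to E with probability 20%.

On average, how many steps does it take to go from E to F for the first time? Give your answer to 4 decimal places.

Let t(s) be the expected number of steps to first reach F from state s, with t(F) = 0. Conditioning on the first step:
t(C) = 1 + 0.25·t(C) + 0.25·t(E) + 0.2·t(A)
t(E) = 1 + 0.15·t(C) + 0.25·t(E) + 0.1·t(A)
t(A) = 1 + 0.25·t(C) + 0.2·t(E) + 0.25·t(A)
Solving: t(C) = 2.8723, t(E) = 2.2948, t(A) = 2.9027.
Expected steps from E to F: 2.2948.

2.2948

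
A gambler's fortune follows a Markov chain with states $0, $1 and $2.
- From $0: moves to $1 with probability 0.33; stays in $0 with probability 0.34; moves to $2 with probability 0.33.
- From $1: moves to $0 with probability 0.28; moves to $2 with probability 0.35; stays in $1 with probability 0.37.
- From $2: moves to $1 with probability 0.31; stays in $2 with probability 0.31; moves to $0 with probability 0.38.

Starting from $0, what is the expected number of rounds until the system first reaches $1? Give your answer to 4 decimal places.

Let t(s) be the expected number of rounds to first reach $1 from state s, with t($1) = 0. Conditioning on the first round:
t($0) = 1 + 0.34·t($0) + 0.33·t($2)
t($2) = 1 + 0.38·t($0) + 0.31·t($2)
Solving: t($0) = 3.0909, t($2) = 3.1515.
Expected rounds from $0 to $1: 3.0909.

3.0909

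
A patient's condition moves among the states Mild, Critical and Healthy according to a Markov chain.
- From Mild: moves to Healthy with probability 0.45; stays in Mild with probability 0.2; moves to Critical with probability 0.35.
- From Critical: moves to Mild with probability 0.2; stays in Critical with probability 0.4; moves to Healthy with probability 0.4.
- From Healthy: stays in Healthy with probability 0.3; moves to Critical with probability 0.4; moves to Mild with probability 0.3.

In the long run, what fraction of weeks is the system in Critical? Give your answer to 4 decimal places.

0.3881

Let the stationary distribution be π with π = πP and π_1 + π_2 + π_3 = 1.
π_1 = 0.2·π_1 + 0.2·π_2 + 0.3·π_3
π_2 = 0.35·π_1 + 0.4·π_2 + 0.4·π_3
Solving with the normalization constraint gives π = (0.2374, 0.3881, 0.3744).
So the stationary probability of Critical is 0.3881.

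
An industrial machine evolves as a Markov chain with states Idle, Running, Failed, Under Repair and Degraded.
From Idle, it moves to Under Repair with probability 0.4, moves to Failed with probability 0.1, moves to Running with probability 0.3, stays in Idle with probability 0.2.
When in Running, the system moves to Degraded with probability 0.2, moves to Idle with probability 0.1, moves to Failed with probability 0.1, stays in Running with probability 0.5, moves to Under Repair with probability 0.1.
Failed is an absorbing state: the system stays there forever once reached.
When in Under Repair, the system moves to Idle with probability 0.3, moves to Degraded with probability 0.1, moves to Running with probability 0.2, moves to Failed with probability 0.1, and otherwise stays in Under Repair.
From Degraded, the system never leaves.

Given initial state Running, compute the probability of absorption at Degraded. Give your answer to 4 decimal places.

0.6024

Let h(s) be the probability of absorption at Degraded starting from transient state s. Then h(Degraded) = 1 and h(Failed) = 0. By first-step analysis:
h(Idle) = 0.2·h(Idle) + 0.3·h(Running) + 0.1·0 + 0.4·h(Under Repair)
h(Running) = 0.1·h(Idle) + 0.5·h(Running) + 0.1·0 + 0.1·h(Under Repair) + 0.2·1
h(Under Repair) = 0.3·h(Idle) + 0.2·h(Running) + 0.1·0 + 0.3·h(Under Repair) + 0.1·1
Solving: h(Idle) = 0.4880, h(Running) = 0.6024, h(Under Repair) = 0.5241.
Starting from Running, the probability is 0.6024.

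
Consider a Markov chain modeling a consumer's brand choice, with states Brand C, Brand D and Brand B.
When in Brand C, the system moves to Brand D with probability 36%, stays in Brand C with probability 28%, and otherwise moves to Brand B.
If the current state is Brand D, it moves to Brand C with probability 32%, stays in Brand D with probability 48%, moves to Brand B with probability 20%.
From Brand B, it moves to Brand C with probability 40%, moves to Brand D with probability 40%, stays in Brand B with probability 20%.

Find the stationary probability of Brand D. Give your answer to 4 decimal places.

Let the stationary distribution be π with π = πP and π_1 + π_2 + π_3 = 1.
π_1 = 0.28·π_1 + 0.32·π_2 + 0.4·π_3
π_2 = 0.36·π_1 + 0.48·π_2 + 0.4·π_3
Solving with the normalization constraint gives π = (0.3271, 0.4206, 0.2523).
So the stationary probability of Brand D is 0.4206.

0.4206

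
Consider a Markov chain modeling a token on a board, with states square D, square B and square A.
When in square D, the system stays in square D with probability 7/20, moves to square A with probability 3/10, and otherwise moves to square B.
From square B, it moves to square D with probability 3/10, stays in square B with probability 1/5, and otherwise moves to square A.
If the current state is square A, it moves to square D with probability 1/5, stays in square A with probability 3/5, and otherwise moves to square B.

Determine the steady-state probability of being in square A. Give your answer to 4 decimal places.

0.4970

Let the stationary distribution be π with π = πP and π_1 + π_2 + π_3 = 1.
π_1 = 0.35·π_1 + 0.3·π_2 + 0.2·π_3
π_2 = 0.35·π_1 + 0.2·π_2 + 0.2·π_3
Solving with the normalization constraint gives π = (0.2635, 0.2395, 0.4970).
So the stationary probability of square A is 0.4970.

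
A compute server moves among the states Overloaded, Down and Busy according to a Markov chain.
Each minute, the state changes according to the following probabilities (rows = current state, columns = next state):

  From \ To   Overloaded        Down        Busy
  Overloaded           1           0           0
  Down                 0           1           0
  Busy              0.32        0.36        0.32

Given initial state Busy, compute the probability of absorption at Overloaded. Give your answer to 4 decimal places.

0.4706

Let h(s) be the probability of absorption at Overloaded starting from transient state s. Then h(Overloaded) = 1 and h(Down) = 0. By first-step analysis:
h(Busy) = 0.32·1 + 0.36·0 + 0.32·h(Busy)
Solving: h(Busy) = 0.4706.
Starting from Busy, the probability is 0.4706.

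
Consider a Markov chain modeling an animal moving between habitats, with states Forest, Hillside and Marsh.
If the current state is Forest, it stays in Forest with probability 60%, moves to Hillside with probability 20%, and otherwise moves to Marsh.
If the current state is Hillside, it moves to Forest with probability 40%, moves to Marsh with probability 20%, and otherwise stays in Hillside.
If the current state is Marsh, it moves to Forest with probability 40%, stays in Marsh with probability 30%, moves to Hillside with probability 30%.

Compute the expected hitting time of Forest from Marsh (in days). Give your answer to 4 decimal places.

2.5000

Let t(s) be the expected number of days to first reach Forest from state s, with t(Forest) = 0. Conditioning on the first day:
t(Hillside) = 1 + 0.4·t(Hillside) + 0.2·t(Marsh)
t(Marsh) = 1 + 0.3·t(Hillside) + 0.3·t(Marsh)
Solving: t(Hillside) = 2.5000, t(Marsh) = 2.5000.
Expected days from Marsh to Forest: 2.5000.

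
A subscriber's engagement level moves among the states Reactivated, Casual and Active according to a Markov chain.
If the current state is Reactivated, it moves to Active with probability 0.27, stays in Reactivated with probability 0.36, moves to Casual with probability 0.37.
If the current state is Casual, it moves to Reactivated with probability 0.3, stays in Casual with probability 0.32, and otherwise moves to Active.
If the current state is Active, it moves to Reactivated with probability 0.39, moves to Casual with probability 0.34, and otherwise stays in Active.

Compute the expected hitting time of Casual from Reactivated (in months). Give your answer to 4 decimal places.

2.7632

Let t(s) be the expected number of months to first reach Casual from state s, with t(Casual) = 0. Conditioning on the first month:
t(Reactivated) = 1 + 0.36·t(Reactivated) + 0.27·t(Active)
t(Active) = 1 + 0.39·t(Reactivated) + 0.27·t(Active)
Solving: t(Reactivated) = 2.7632, t(Active) = 2.8461.
Expected months from Reactivated to Casual: 2.7632.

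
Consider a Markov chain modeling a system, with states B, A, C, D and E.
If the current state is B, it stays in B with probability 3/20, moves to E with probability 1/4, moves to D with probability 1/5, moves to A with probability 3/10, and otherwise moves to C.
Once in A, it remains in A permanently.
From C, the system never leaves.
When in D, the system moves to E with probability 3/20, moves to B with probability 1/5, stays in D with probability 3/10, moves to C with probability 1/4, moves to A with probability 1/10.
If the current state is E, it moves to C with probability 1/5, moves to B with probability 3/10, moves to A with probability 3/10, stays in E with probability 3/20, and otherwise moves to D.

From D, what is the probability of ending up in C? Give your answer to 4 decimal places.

Let h(s) be the probability of absorption at C starting from transient state s. Then h(C) = 1 and h(A) = 0. By first-step analysis:
h(B) = 0.15·h(B) + 0.3·0 + 0.1·1 + 0.2·h(D) + 0.25·h(E)
h(D) = 0.2·h(B) + 0.1·0 + 0.25·1 + 0.3·h(D) + 0.15·h(E)
h(E) = 0.3·h(B) + 0.3·0 + 0.2·1 + 0.05·h(D) + 0.15·h(E)
Solving: h(B) = 0.3622, h(D) = 0.5453, h(E) = 0.3952.
Starting from D, the probability is 0.5453.

0.5453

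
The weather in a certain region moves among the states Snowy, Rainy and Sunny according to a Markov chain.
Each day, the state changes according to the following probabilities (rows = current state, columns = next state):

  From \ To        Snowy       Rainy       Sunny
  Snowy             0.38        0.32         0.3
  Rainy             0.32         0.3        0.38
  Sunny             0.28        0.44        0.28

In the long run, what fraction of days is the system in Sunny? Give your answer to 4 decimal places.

0.3217

Let the stationary distribution be π with π = πP and π_1 + π_2 + π_3 = 1.
π_1 = 0.38·π_1 + 0.32·π_2 + 0.28·π_3
π_2 = 0.32·π_1 + 0.3·π_2 + 0.44·π_3
Solving with the normalization constraint gives π = (0.3267, 0.3516, 0.3217).
So the stationary probability of Sunny is 0.3217.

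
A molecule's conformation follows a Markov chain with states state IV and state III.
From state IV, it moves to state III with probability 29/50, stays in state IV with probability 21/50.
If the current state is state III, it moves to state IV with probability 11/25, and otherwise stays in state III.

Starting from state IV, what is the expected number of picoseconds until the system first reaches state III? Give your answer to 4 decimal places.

Let t(s) be the expected number of picoseconds to first reach state III from state s, with t(state III) = 0. Conditioning on the first picosecond:
t(state IV) = 1 + 0.42·t(state IV)
Solving: t(state IV) = 1.7241.
Expected picoseconds from state IV to state III: 1.7241.

1.7241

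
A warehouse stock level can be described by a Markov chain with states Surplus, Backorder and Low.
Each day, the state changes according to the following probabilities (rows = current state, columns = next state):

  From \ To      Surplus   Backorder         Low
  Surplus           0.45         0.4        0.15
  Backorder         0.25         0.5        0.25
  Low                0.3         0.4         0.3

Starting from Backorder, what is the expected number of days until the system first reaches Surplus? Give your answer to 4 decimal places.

Let t(s) be the expected number of days to first reach Surplus from state s, with t(Surplus) = 0. Conditioning on the first day:
t(Backorder) = 1 + 0.5·t(Backorder) + 0.25·t(Low)
t(Low) = 1 + 0.4·t(Backorder) + 0.3·t(Low)
Solving: t(Backorder) = 3.8000, t(Low) = 3.6000.
Expected days from Backorder to Surplus: 3.8000.

3.8000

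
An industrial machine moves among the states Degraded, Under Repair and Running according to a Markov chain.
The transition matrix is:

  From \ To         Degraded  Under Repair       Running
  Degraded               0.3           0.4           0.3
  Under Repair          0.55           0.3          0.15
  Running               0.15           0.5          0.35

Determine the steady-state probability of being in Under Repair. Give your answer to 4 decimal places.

0.3868

Let the stationary distribution be π with π = πP and π_1 + π_2 + π_3 = 1.
π_1 = 0.3·π_1 + 0.55·π_2 + 0.15·π_3
π_2 = 0.4·π_1 + 0.3·π_2 + 0.5·π_3
Solving with the normalization constraint gives π = (0.3585, 0.3868, 0.2547).
So the stationary probability of Under Repair is 0.3868.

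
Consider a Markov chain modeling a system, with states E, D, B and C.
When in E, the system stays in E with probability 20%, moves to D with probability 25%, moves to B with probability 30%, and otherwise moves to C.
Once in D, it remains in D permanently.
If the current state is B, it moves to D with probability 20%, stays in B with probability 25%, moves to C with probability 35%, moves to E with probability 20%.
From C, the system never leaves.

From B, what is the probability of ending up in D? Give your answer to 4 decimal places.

Let h(s) be the probability of absorption at D starting from transient state s. Then h(D) = 1 and h(C) = 0. By first-step analysis:
h(E) = 0.2·h(E) + 0.25·1 + 0.3·h(B) + 0.25·0
h(B) = 0.2·h(E) + 0.2·1 + 0.25·h(B) + 0.35·0
Solving: h(E) = 0.4583, h(B) = 0.3889.
Starting from B, the probability is 0.3889.

0.3889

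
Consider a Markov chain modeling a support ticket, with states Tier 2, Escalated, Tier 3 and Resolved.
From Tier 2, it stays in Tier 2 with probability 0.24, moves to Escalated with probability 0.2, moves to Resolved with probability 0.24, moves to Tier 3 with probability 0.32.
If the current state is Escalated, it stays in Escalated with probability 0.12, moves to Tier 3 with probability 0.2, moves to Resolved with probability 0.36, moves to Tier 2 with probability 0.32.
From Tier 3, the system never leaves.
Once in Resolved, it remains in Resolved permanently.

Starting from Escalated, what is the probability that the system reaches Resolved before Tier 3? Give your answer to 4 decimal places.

Let h(s) be the probability of absorption at Resolved starting from transient state s. Then h(Resolved) = 1 and h(Tier 3) = 0. By first-step analysis:
h(Tier 2) = 0.24·h(Tier 2) + 0.2·h(Escalated) + 0.32·0 + 0.24·1
h(Escalated) = 0.32·h(Tier 2) + 0.12·h(Escalated) + 0.2·0 + 0.36·1
Solving: h(Tier 2) = 0.4683, h(Escalated) = 0.5794.
Starting from Escalated, the probability is 0.5794.

0.5794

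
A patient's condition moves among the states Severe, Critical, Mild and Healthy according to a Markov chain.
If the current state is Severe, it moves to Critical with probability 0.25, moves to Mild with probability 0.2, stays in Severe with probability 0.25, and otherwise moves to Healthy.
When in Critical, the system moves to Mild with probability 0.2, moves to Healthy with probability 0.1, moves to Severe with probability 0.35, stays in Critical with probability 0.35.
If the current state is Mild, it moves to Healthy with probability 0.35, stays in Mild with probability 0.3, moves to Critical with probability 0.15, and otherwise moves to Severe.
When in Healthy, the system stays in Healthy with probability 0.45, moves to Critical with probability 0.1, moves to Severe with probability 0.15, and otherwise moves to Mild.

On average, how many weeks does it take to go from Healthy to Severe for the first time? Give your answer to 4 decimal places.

Let t(s) be the expected number of weeks to first reach Severe from state s, with t(Severe) = 0. Conditioning on the first week:
t(Critical) = 1 + 0.35·t(Critical) + 0.2·t(Mild) + 0.1·t(Healthy)
t(Mild) = 1 + 0.15·t(Critical) + 0.3·t(Mild) + 0.35·t(Healthy)
t(Healthy) = 1 + 0.1·t(Critical) + 0.3·t(Mild) + 0.45·t(Healthy)
Solving: t(Critical) = 3.8095, t(Mild) = 4.8129, t(Healthy) = 5.1361.
Expected weeks from Healthy to Severe: 5.1361.

5.1361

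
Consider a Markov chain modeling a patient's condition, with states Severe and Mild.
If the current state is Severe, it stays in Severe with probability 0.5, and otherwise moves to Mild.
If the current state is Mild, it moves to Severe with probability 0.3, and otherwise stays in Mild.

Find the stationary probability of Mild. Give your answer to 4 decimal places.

Let the stationary distribution be π with π = πP and π_1 + π_2 = 1.
π_1 = 0.5·π_1 + 0.3·π_2
Solving with the normalization constraint gives π = (0.3750, 0.6250).
So the stationary probability of Mild is 0.6250.

0.6250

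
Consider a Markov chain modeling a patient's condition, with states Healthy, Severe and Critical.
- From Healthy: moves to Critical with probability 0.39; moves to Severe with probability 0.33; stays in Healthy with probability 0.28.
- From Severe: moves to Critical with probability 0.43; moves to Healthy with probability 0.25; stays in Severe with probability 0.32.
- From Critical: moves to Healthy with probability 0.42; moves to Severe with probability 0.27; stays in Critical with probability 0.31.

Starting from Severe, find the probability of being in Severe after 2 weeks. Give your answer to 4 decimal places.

Sum over the intermediate state after 1 week:
P = P(Severe→Healthy)·P(Healthy→Severe) + P(Severe→Severe)·P(Severe→Severe) + P(Severe→Critical)·P(Critical→Severe)
  = 0.25×0.33 + 0.32×0.32 + 0.43×0.27
  = 0.0825 + 0.1024 + 0.1161 = 0.3010

0.3010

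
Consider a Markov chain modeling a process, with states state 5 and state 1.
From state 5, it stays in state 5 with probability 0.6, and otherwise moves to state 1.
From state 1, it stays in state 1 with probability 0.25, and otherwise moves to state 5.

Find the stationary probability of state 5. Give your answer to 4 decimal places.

Let the stationary distribution be π with π = πP and π_1 + π_2 = 1.
π_1 = 0.6·π_1 + 0.75·π_2
Solving with the normalization constraint gives π = (0.6522, 0.3478).
So the stationary probability of state 5 is 0.6522.

0.6522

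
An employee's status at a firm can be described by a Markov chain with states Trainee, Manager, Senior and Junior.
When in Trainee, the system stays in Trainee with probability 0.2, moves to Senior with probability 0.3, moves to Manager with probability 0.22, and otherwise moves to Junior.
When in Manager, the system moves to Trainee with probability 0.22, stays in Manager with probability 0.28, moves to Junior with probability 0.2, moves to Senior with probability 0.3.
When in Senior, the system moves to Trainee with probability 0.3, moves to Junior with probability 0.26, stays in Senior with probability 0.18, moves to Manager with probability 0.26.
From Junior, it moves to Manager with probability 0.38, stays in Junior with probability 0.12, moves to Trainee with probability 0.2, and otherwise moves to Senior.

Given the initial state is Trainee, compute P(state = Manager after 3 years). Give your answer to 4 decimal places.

0.2818

Propagate the distribution vector 3 years from Trainee.
After 0 years: (1.0000, 0.0000, 0.0000, 0.0000)
After 1 year: (0.2000, 0.2200, 0.3000, 0.2800)
After 2 years: (0.2344, 0.2900, 0.2640, 0.2116)
After 3 years: (0.2322, 0.2818, 0.2683, 0.2177)
P(in Manager after 3 years) = 0.2818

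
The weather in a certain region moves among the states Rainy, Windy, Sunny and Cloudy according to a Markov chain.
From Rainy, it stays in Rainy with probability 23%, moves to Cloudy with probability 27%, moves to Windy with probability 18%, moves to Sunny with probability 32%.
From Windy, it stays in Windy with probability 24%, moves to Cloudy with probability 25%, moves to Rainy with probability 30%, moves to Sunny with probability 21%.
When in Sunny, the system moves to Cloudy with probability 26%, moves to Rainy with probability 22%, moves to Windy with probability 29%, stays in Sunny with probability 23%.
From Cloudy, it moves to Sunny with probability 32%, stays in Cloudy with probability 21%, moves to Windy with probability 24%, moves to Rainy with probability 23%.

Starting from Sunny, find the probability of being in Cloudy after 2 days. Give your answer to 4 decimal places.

Propagate the distribution vector 2 days from Sunny.
After 0 days: (0.0000, 0.0000, 1.0000, 0.0000)
After 1 day: (0.2200, 0.2900, 0.2300, 0.2600)
After 2 days: (0.2480, 0.2383, 0.2674, 0.2463)
P(in Cloudy after 2 days) = 0.2463

0.2463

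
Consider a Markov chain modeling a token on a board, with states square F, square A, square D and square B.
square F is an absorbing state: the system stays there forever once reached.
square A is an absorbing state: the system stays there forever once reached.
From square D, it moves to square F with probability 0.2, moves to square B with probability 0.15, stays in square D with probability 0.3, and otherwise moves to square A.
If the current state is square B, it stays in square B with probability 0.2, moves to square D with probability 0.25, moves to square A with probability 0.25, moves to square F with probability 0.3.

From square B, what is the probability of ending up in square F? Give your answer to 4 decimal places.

Let h(s) be the probability of absorption at square F starting from transient state s. Then h(square F) = 1 and h(square A) = 0. By first-step analysis:
h(square D) = 0.2·1 + 0.35·0 + 0.3·h(square D) + 0.15·h(square B)
h(square B) = 0.3·1 + 0.25·0 + 0.25·h(square D) + 0.2·h(square B)
Solving: h(square D) = 0.3923, h(square B) = 0.4976.
Starting from square B, the probability is 0.4976.

0.4976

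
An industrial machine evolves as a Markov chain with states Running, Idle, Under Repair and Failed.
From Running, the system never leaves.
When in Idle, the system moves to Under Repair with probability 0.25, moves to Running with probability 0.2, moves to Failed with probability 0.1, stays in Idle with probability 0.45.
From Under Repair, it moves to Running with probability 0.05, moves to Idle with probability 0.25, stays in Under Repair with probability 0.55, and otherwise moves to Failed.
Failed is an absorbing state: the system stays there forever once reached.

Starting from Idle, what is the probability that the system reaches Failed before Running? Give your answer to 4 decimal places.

Let h(s) be the probability of absorption at Failed starting from transient state s. Then h(Failed) = 1 and h(Running) = 0. By first-step analysis:
h(Idle) = 0.2·0 + 0.45·h(Idle) + 0.25·h(Under Repair) + 0.1·1
h(Under Repair) = 0.05·0 + 0.25·h(Idle) + 0.55·h(Under Repair) + 0.15·1
Solving: h(Idle) = 0.4459, h(Under Repair) = 0.5811.
Starting from Idle, the probability is 0.4459.

0.4459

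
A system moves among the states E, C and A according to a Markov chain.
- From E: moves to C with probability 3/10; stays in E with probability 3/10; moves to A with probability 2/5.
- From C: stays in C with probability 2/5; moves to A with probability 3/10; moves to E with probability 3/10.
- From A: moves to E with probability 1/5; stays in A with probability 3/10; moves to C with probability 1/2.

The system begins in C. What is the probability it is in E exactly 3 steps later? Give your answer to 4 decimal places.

0.2670

Propagate the distribution vector 3 steps from C.
After 0 steps: (0.0000, 1.0000, 0.0000)
After 1 step: (0.3000, 0.4000, 0.3000)
After 2 steps: (0.2700, 0.4000, 0.3300)
After 3 steps: (0.2670, 0.4060, 0.3270)
P(in E after 3 steps) = 0.2670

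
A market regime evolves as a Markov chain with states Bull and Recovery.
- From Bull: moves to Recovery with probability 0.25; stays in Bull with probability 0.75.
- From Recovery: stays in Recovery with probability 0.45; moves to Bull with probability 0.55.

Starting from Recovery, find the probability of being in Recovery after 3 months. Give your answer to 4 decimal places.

0.3180

Propagate the distribution vector 3 months from Recovery.
After 0 months: (0.0000, 1.0000)
After 1 month: (0.5500, 0.4500)
After 2 months: (0.6600, 0.3400)
After 3 months: (0.6820, 0.3180)
P(in Recovery after 3 months) = 0.3180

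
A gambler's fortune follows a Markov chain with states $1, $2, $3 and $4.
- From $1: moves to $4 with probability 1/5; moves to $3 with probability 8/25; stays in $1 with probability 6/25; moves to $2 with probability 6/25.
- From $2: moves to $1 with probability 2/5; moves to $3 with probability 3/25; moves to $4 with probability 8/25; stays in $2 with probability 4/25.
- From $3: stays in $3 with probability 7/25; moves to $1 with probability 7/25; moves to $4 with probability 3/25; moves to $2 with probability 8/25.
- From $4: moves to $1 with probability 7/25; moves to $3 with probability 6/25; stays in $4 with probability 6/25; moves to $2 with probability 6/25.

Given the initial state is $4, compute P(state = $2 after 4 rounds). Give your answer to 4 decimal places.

0.2404

Propagate the distribution vector 4 rounds from $4.
After 0 rounds: (0.0000, 0.0000, 0.0000, 1.0000)
After 1 round: (0.2800, 0.2400, 0.2400, 0.2400)
After 2 rounds: (0.2976, 0.2400, 0.2432, 0.2192)
After 3 rounds: (0.2969, 0.2403, 0.2447, 0.2181)
After 4 rounds: (0.2970, 0.2404, 0.2447, 0.2180)
P(in $2 after 4 rounds) = 0.2404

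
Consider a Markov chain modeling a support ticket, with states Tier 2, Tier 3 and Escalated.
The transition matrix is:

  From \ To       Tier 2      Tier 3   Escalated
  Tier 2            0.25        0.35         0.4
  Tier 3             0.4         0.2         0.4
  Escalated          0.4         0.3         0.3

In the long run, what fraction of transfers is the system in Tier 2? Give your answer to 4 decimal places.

0.3478

Let the stationary distribution be π with π = πP and π_1 + π_2 + π_3 = 1.
π_1 = 0.25·π_1 + 0.4·π_2 + 0.4·π_3
π_2 = 0.35·π_1 + 0.2·π_2 + 0.3·π_3
Solving with the normalization constraint gives π = (0.3478, 0.2885, 0.3636).
So the stationary probability of Tier 2 is 0.3478.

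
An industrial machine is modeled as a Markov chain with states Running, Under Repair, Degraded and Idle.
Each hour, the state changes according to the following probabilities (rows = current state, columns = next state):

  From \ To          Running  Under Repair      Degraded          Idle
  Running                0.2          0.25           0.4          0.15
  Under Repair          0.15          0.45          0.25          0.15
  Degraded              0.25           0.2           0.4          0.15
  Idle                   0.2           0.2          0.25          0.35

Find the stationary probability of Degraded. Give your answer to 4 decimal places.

0.3299

Let the stationary distribution be π with π = πP and π_1 + π_2 + π_3 + π_4 = 1.
π_1 = 0.2·π_1 + 0.15·π_2 + 0.25·π_3 + 0.2·π_4
π_2 = 0.25·π_1 + 0.45·π_2 + 0.2·π_3 + 0.2·π_4
π_3 = 0.4·π_1 + 0.25·π_2 + 0.4·π_3 + 0.25·π_4
Solving with the normalization constraint gives π = (0.2025, 0.2802, 0.3299, 0.1875).
So the stationary probability of Degraded is 0.3299.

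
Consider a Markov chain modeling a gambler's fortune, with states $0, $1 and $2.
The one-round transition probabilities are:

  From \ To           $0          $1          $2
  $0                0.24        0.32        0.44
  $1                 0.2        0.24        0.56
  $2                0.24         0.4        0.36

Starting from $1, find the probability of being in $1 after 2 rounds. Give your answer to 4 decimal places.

0.3456

Sum over the intermediate state after 1 round:
P = P($1→$0)·P($0→$1) + P($1→$1)·P($1→$1) + P($1→$2)·P($2→$1)
  = 0.2×0.32 + 0.24×0.24 + 0.56×0.4
  = 0.0640 + 0.0576 + 0.2240 = 0.3456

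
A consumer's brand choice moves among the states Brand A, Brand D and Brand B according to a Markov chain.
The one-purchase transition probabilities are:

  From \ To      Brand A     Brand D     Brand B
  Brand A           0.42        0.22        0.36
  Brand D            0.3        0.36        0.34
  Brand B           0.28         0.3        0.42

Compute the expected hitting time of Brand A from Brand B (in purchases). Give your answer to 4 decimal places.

Let t(s) be the expected number of purchases to first reach Brand A from state s, with t(Brand A) = 0. Conditioning on the first purchase:
t(Brand D) = 1 + 0.36·t(Brand D) + 0.34·t(Brand B)
t(Brand B) = 1 + 0.3·t(Brand D) + 0.42·t(Brand B)
Solving: t(Brand D) = 3.4175, t(Brand B) = 3.4918.
Expected purchases from Brand B to Brand A: 3.4918.

3.4918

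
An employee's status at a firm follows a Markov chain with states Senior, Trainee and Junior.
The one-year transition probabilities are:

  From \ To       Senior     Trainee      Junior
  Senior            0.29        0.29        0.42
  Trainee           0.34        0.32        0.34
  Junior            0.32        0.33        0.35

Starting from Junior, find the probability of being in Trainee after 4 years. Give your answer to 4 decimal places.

0.3142

Propagate the distribution vector 4 years from Junior.
After 0 years: (0.0000, 0.0000, 1.0000)
After 1 year: (0.3200, 0.3300, 0.3500)
After 2 years: (0.3170, 0.3139, 0.3691)
After 3 years: (0.3168, 0.3142, 0.3691)
After 4 years: (0.3168, 0.3142, 0.3690)
P(in Trainee after 4 years) = 0.3142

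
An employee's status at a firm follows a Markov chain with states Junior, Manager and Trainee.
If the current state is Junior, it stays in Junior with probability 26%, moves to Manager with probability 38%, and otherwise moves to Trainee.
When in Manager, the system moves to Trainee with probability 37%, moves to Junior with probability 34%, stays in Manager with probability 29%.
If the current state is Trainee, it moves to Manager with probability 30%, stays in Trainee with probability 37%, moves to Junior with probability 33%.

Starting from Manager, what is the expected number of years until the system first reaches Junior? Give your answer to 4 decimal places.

2.9735

Let t(s) be the expected number of years to first reach Junior from state s, with t(Junior) = 0. Conditioning on the first year:
t(Manager) = 1 + 0.29·t(Manager) + 0.37·t(Trainee)
t(Trainee) = 1 + 0.3·t(Manager) + 0.37·t(Trainee)
Solving: t(Manager) = 2.9735, t(Trainee) = 3.0033.
Expected years from Manager to Junior: 2.9735.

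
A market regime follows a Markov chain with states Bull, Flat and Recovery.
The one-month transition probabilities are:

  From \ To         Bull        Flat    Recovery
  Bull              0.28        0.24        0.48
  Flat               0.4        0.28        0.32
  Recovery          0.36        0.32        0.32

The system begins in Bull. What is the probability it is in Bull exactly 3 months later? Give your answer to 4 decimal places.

Propagate the distribution vector 3 months from Bull.
After 0 months: (1.0000, 0.0000, 0.0000)
After 1 month: (0.2800, 0.2400, 0.4800)
After 2 months: (0.3472, 0.2880, 0.3648)
After 3 months: (0.3437, 0.2807, 0.3756)
P(in Bull after 3 months) = 0.3437

0.3437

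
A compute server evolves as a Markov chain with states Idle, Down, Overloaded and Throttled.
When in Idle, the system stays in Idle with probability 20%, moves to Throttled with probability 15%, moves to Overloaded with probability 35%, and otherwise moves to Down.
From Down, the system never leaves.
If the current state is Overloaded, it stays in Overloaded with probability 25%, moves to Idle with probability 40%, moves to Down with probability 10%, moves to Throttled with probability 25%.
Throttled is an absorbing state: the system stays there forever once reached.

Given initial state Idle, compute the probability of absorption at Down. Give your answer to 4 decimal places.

Let h(s) be the probability of absorption at Down starting from transient state s. Then h(Down) = 1 and h(Throttled) = 0. By first-step analysis:
h(Idle) = 0.2·h(Idle) + 0.3·1 + 0.35·h(Overloaded) + 0.15·0
h(Overloaded) = 0.4·h(Idle) + 0.1·1 + 0.25·h(Overloaded) + 0.25·0
Solving: h(Idle) = 0.5652, h(Overloaded) = 0.4348.
Starting from Idle, the probability is 0.5652.

0.5652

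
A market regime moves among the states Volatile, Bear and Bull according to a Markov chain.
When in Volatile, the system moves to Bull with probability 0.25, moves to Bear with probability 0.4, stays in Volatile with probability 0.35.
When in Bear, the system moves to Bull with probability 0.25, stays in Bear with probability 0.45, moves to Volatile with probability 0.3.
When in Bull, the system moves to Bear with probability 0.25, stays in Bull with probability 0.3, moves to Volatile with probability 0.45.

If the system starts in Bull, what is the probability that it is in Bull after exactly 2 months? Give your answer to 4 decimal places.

Sum over the intermediate state after 1 month:
P = P(Bull→Volatile)·P(Volatile→Bull) + P(Bull→Bear)·P(Bear→Bull) + P(Bull→Bull)·P(Bull→Bull)
  = 0.45×0.25 + 0.25×0.25 + 0.3×0.3
  = 0.1125 + 0.0625 + 0.0900 = 0.2650

0.2650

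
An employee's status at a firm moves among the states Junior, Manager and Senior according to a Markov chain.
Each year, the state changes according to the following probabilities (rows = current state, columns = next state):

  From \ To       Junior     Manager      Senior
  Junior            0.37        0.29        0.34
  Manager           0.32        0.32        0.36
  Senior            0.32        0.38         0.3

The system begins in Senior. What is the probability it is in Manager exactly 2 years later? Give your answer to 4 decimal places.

Sum over the intermediate state after 1 year:
P = P(Senior→Junior)·P(Junior→Manager) + P(Senior→Manager)·P(Manager→Manager) + P(Senior→Senior)·P(Senior→Manager)
  = 0.32×0.29 + 0.38×0.32 + 0.3×0.38
  = 0.0928 + 0.1216 + 0.1140 = 0.3284

0.3284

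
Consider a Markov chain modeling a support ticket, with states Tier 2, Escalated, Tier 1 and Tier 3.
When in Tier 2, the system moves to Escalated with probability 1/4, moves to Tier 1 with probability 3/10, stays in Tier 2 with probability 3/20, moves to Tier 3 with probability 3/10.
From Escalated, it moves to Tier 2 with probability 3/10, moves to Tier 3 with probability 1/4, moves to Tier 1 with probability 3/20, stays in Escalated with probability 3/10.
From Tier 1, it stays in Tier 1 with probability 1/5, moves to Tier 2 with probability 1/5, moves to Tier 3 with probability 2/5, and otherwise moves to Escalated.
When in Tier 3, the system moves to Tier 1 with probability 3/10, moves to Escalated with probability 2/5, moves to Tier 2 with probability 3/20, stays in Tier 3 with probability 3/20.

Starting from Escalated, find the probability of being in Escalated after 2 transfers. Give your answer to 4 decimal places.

0.2950

Propagate the distribution vector 2 transfers from Escalated.
After 0 transfers: (0.0000, 1.0000, 0.0000, 0.0000)
After 1 transfer: (0.3000, 0.3000, 0.1500, 0.2500)
After 2 transfers: (0.2025, 0.2950, 0.2400, 0.2625)
P(in Escalated after 2 transfers) = 0.2950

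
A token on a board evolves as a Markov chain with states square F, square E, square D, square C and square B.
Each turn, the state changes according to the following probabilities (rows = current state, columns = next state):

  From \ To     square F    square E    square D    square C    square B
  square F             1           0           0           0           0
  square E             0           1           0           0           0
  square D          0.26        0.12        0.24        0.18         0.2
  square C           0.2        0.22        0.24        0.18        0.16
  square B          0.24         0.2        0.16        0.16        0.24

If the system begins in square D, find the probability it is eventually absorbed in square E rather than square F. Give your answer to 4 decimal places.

0.3851

Let h(s) be the probability of absorption at square E starting from transient state s. Then h(square E) = 1 and h(square F) = 0. By first-step analysis:
h(square D) = 0.26·0 + 0.12·1 + 0.24·h(square D) + 0.18·h(square C) + 0.2·h(square B)
h(square C) = 0.2·0 + 0.22·1 + 0.24·h(square D) + 0.18·h(square C) + 0.16·h(square B)
h(square B) = 0.24·0 + 0.2·1 + 0.16·h(square D) + 0.16·h(square C) + 0.24·h(square B)
Solving: h(square D) = 0.3851, h(square C) = 0.4674, h(square B) = 0.4426.
Starting from square D, the probability is 0.3851.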